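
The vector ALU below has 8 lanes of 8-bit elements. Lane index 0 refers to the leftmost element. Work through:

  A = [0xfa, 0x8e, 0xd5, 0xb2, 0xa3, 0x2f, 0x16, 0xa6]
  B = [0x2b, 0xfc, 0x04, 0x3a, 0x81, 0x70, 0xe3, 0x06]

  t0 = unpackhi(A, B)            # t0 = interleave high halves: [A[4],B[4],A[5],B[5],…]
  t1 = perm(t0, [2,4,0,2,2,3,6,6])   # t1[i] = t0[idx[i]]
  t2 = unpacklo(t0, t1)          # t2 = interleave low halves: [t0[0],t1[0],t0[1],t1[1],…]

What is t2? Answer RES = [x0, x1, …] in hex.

t0 = [0xa3, 0x81, 0x2f, 0x70, 0x16, 0xe3, 0xa6, 0x06]
t1 = [0x2f, 0x16, 0xa3, 0x2f, 0x2f, 0x70, 0xa6, 0xa6]
t2 = [0xa3, 0x2f, 0x81, 0x16, 0x2f, 0xa3, 0x70, 0x2f]

RES = [ 0xa3  0x2f  0x81  0x16  0x2f  0xa3  0x70  0x2f ]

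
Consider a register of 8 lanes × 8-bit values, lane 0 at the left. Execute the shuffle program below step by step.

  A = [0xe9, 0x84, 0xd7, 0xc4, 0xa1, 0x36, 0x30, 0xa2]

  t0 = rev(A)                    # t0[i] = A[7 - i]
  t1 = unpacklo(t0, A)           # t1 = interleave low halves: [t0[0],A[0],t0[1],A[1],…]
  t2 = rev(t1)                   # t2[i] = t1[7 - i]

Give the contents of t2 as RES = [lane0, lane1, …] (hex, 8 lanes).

t0 = [0xa2, 0x30, 0x36, 0xa1, 0xc4, 0xd7, 0x84, 0xe9]
t1 = [0xa2, 0xe9, 0x30, 0x84, 0x36, 0xd7, 0xa1, 0xc4]
t2 = [0xc4, 0xa1, 0xd7, 0x36, 0x84, 0x30, 0xe9, 0xa2]

RES = [0xc4, 0xa1, 0xd7, 0x36, 0x84, 0x30, 0xe9, 0xa2]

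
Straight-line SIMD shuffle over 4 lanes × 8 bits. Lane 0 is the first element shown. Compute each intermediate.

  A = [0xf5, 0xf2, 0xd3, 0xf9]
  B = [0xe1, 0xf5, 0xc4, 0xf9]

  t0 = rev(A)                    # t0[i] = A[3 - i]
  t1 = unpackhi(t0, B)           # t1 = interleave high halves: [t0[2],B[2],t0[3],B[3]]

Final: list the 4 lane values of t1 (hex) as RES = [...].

t0 = [0xf9, 0xd3, 0xf2, 0xf5]
t1 = [0xf2, 0xc4, 0xf5, 0xf9]

RES = [ 0xf2  0xc4  0xf5  0xf9 ]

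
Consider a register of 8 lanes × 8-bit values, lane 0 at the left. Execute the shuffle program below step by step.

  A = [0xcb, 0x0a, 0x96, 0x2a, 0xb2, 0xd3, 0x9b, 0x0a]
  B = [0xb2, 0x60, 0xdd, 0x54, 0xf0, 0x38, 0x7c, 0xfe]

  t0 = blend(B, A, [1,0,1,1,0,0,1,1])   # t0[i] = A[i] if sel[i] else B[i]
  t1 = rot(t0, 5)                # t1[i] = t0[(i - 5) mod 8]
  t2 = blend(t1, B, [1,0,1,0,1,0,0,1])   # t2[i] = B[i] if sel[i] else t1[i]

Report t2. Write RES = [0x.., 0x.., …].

t0 = [0xcb, 0x60, 0x96, 0x2a, 0xf0, 0x38, 0x9b, 0x0a]
t1 = [0x2a, 0xf0, 0x38, 0x9b, 0x0a, 0xcb, 0x60, 0x96]
t2 = [0xb2, 0xf0, 0xdd, 0x9b, 0xf0, 0xcb, 0x60, 0xfe]

RES = [0xb2, 0xf0, 0xdd, 0x9b, 0xf0, 0xcb, 0x60, 0xfe]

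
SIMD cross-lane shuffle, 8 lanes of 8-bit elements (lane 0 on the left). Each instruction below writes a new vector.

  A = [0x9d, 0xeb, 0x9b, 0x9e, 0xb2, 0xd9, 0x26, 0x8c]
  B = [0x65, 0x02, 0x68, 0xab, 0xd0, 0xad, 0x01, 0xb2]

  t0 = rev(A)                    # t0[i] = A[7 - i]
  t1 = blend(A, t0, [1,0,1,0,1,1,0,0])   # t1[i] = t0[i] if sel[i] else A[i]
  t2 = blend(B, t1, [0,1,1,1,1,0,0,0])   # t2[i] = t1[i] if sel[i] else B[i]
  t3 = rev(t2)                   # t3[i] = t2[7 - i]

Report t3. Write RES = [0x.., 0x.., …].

RES = [0xb2, 0x01, 0xad, 0x9e, 0x9e, 0xd9, 0xeb, 0x65]

  t0: 8c 26 d9 b2 9e 9b eb 9d
  t1: 8c eb d9 9e 9e 9b 26 8c
  t2: 65 eb d9 9e 9e ad 01 b2
  t3: b2 01 ad 9e 9e d9 eb 65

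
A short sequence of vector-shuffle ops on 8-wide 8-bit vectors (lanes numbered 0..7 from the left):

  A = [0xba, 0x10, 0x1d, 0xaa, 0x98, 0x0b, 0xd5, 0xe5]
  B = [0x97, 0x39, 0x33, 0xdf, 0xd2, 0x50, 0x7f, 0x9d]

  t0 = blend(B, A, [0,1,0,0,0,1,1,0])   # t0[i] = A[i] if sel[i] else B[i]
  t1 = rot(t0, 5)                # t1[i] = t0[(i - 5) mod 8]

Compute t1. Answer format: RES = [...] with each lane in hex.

RES = [ 0xdf  0xd2  0x0b  0xd5  0x9d  0x97  0x10  0x33 ]

→ t0 |97|10|33|df|d2|0b|d5|9d|
→ t1 |df|d2|0b|d5|9d|97|10|33|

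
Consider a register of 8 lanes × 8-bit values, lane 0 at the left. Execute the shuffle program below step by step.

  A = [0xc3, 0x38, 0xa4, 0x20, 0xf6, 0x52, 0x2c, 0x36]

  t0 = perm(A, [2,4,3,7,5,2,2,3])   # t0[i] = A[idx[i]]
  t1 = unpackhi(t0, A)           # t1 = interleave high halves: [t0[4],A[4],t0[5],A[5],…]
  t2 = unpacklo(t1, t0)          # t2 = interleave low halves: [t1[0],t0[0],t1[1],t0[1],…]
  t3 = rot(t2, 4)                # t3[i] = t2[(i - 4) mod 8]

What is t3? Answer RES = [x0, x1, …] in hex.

t0 = [0xa4, 0xf6, 0x20, 0x36, 0x52, 0xa4, 0xa4, 0x20]
t1 = [0x52, 0xf6, 0xa4, 0x52, 0xa4, 0x2c, 0x20, 0x36]
t2 = [0x52, 0xa4, 0xf6, 0xf6, 0xa4, 0x20, 0x52, 0x36]
t3 = [0xa4, 0x20, 0x52, 0x36, 0x52, 0xa4, 0xf6, 0xf6]

RES = [0xa4, 0x20, 0x52, 0x36, 0x52, 0xa4, 0xf6, 0xf6]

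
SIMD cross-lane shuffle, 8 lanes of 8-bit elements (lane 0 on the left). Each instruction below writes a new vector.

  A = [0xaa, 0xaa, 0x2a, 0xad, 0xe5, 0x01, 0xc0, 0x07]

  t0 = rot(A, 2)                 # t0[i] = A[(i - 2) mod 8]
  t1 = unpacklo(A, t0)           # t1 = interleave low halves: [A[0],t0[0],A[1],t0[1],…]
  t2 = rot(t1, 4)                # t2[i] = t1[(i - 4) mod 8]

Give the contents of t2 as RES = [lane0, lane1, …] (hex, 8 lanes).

t0 = [0xc0, 0x07, 0xaa, 0xaa, 0x2a, 0xad, 0xe5, 0x01]
t1 = [0xaa, 0xc0, 0xaa, 0x07, 0x2a, 0xaa, 0xad, 0xaa]
t2 = [0x2a, 0xaa, 0xad, 0xaa, 0xaa, 0xc0, 0xaa, 0x07]

RES = [0x2a, 0xaa, 0xad, 0xaa, 0xaa, 0xc0, 0xaa, 0x07]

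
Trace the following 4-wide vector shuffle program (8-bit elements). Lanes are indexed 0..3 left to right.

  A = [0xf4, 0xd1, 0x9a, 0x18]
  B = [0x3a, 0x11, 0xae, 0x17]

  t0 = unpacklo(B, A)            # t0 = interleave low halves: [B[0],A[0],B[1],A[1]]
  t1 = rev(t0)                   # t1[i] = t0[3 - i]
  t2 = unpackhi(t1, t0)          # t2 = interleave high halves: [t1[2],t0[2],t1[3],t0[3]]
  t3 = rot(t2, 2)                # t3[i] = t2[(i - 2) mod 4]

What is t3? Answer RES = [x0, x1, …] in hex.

RES = [0x3a, 0xd1, 0xf4, 0x11]

t0 = [0x3a, 0xf4, 0x11, 0xd1]
t1 = [0xd1, 0x11, 0xf4, 0x3a]
t2 = [0xf4, 0x11, 0x3a, 0xd1]
t3 = [0x3a, 0xd1, 0xf4, 0x11]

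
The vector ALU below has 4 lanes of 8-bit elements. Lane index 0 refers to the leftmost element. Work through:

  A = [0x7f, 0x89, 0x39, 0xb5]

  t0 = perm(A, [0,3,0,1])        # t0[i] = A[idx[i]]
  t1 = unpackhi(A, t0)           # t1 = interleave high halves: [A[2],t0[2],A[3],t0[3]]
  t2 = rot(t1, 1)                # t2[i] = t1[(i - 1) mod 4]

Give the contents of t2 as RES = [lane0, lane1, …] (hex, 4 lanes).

RES = [0x89, 0x39, 0x7f, 0xb5]

→ t0 |7f|b5|7f|89|
→ t1 |39|7f|b5|89|
→ t2 |89|39|7f|b5|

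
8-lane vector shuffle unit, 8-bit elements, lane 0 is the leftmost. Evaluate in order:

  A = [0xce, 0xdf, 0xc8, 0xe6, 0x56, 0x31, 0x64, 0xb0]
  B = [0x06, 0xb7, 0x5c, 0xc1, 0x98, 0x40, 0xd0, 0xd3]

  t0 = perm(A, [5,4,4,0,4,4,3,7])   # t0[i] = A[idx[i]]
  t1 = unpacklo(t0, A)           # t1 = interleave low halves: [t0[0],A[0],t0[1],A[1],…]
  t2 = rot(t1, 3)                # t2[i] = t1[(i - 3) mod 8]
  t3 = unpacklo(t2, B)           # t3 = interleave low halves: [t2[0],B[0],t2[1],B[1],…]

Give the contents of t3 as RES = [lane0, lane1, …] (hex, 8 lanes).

RES = [0xc8, 0x06, 0xce, 0xb7, 0xe6, 0x5c, 0x31, 0xc1]

→ t0 |31|56|56|ce|56|56|e6|b0|
→ t1 |31|ce|56|df|56|c8|ce|e6|
→ t2 |c8|ce|e6|31|ce|56|df|56|
→ t3 |c8|06|ce|b7|e6|5c|31|c1|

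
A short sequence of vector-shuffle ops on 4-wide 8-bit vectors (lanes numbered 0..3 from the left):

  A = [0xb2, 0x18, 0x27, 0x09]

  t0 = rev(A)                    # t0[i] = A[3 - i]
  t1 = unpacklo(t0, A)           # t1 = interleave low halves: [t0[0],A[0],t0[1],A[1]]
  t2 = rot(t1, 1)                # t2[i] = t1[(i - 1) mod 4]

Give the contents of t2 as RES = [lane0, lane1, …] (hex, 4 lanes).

RES = [0x18, 0x09, 0xb2, 0x27]

→ t0 |09|27|18|b2|
→ t1 |09|b2|27|18|
→ t2 |18|09|b2|27|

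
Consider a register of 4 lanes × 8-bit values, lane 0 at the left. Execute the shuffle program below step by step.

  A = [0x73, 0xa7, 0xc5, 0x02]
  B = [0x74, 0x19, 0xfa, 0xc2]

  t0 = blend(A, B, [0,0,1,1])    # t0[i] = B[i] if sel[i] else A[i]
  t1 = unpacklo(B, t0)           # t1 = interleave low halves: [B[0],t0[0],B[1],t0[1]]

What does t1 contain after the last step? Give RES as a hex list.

RES = [0x74, 0x73, 0x19, 0xa7]

→ t0 |73|a7|fa|c2|
→ t1 |74|73|19|a7|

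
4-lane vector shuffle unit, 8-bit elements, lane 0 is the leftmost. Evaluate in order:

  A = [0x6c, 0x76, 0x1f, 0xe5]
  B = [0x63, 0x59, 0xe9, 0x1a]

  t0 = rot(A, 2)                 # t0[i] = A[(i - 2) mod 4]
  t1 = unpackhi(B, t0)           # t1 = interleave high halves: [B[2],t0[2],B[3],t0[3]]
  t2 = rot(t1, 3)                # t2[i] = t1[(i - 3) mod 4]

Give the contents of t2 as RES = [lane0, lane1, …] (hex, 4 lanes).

RES = [0x6c, 0x1a, 0x76, 0xe9]

t0 = [0x1f, 0xe5, 0x6c, 0x76]
t1 = [0xe9, 0x6c, 0x1a, 0x76]
t2 = [0x6c, 0x1a, 0x76, 0xe9]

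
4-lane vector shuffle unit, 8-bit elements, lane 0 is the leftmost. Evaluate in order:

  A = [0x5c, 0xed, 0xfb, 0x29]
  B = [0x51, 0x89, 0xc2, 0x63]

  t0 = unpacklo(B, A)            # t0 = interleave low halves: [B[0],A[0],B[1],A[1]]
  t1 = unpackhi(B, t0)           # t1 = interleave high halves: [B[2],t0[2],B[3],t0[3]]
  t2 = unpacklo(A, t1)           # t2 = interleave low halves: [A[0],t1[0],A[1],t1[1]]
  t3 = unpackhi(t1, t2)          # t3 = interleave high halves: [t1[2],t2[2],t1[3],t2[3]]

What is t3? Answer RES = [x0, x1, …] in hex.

RES = [ 0x63  0xed  0xed  0x89 ]

t0 = [0x51, 0x5c, 0x89, 0xed]
t1 = [0xc2, 0x89, 0x63, 0xed]
t2 = [0x5c, 0xc2, 0xed, 0x89]
t3 = [0x63, 0xed, 0xed, 0x89]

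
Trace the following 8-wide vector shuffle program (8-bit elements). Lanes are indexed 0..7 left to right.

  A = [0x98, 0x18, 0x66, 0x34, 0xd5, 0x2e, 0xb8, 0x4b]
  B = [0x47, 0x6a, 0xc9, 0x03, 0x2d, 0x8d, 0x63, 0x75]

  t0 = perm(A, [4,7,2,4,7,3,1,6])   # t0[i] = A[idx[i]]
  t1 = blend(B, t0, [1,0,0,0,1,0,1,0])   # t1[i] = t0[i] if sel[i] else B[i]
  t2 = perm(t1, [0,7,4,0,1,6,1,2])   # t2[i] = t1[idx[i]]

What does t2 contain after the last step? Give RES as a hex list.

RES = [0xd5, 0x75, 0x4b, 0xd5, 0x6a, 0x18, 0x6a, 0xc9]

→ t0 |d5|4b|66|d5|4b|34|18|b8|
→ t1 |d5|6a|c9|03|4b|8d|18|75|
→ t2 |d5|75|4b|d5|6a|18|6a|c9|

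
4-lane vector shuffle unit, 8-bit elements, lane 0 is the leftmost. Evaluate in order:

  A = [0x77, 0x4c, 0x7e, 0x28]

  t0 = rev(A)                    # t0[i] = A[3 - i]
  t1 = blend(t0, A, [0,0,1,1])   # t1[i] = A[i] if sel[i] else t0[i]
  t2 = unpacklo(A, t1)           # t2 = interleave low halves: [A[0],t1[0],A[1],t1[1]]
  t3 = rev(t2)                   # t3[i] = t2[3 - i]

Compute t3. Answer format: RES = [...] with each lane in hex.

  t0: 28 7e 4c 77
  t1: 28 7e 7e 28
  t2: 77 28 4c 7e
  t3: 7e 4c 28 77

RES = [ 0x7e  0x4c  0x28  0x77 ]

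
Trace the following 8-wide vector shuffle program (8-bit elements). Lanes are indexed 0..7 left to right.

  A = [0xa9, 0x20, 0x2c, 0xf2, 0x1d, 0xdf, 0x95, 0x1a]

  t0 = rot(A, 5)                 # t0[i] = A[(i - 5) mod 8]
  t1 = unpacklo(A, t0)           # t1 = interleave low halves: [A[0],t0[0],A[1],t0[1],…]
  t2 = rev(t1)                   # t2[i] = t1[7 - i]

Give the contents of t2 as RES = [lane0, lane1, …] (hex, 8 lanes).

RES = [ 0x95  0xf2  0xdf  0x2c  0x1d  0x20  0xf2  0xa9 ]

  t0: f2 1d df 95 1a a9 20 2c
  t1: a9 f2 20 1d 2c df f2 95
  t2: 95 f2 df 2c 1d 20 f2 a9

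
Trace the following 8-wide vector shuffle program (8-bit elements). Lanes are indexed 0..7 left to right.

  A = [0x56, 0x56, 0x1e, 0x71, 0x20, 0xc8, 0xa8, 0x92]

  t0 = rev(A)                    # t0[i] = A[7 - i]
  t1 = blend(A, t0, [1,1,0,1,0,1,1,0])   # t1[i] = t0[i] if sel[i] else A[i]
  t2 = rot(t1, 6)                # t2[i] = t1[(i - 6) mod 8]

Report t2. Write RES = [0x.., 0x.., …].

RES = [ 0x1e  0x20  0x20  0x1e  0x56  0x92  0x92  0xa8 ]

  t0: 92 a8 c8 20 71 1e 56 56
  t1: 92 a8 1e 20 20 1e 56 92
  t2: 1e 20 20 1e 56 92 92 a8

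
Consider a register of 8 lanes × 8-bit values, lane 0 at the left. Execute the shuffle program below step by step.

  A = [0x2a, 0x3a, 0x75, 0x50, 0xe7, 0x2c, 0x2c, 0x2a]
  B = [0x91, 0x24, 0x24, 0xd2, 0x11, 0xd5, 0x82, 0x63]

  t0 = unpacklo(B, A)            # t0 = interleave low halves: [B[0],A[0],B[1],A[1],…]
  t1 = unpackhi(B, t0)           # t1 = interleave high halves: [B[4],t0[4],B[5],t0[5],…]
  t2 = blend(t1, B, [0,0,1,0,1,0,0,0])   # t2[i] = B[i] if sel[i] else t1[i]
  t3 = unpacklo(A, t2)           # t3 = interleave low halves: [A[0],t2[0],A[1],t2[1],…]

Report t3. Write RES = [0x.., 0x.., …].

RES = [ 0x2a  0x11  0x3a  0x24  0x75  0x24  0x50  0x75 ]

  t0: 91 2a 24 3a 24 75 d2 50
  t1: 11 24 d5 75 82 d2 63 50
  t2: 11 24 24 75 11 d2 63 50
  t3: 2a 11 3a 24 75 24 50 75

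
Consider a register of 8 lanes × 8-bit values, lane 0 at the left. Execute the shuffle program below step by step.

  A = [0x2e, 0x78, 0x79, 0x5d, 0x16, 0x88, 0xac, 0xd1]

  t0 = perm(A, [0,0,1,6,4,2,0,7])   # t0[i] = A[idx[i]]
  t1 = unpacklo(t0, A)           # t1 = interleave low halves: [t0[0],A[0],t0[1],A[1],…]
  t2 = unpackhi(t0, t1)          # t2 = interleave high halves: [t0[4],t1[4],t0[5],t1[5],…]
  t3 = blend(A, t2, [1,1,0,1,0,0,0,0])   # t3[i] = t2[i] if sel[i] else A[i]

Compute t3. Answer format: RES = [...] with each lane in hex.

RES = [ 0x16  0x78  0x79  0x79  0x16  0x88  0xac  0xd1 ]

  t0: 2e 2e 78 ac 16 79 2e d1
  t1: 2e 2e 2e 78 78 79 ac 5d
  t2: 16 78 79 79 2e ac d1 5d
  t3: 16 78 79 79 16 88 ac d1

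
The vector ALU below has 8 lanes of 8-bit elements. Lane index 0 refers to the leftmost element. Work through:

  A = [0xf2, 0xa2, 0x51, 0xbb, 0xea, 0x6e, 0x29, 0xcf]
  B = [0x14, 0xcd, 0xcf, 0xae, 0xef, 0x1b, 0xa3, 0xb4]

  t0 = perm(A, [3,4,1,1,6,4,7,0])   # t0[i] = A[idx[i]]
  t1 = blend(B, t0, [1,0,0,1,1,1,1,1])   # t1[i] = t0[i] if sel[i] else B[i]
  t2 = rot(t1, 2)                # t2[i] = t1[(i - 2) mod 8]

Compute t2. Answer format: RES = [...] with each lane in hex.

→ t0 |bb|ea|a2|a2|29|ea|cf|f2|
→ t1 |bb|cd|cf|a2|29|ea|cf|f2|
→ t2 |cf|f2|bb|cd|cf|a2|29|ea|

RES = [0xcf, 0xf2, 0xbb, 0xcd, 0xcf, 0xa2, 0x29, 0xea]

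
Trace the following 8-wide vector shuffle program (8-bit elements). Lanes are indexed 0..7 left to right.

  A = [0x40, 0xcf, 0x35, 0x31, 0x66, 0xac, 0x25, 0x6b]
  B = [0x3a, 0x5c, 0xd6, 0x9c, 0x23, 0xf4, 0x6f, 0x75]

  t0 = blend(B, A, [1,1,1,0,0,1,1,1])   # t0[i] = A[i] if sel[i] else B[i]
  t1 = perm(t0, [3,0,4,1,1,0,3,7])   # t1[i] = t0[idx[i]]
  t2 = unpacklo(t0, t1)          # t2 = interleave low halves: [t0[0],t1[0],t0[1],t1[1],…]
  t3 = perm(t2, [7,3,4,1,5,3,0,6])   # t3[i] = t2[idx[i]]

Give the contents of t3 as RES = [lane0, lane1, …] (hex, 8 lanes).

RES = [0xcf, 0x40, 0x35, 0x9c, 0x23, 0x40, 0x40, 0x9c]

→ t0 |40|cf|35|9c|23|ac|25|6b|
→ t1 |9c|40|23|cf|cf|40|9c|6b|
→ t2 |40|9c|cf|40|35|23|9c|cf|
→ t3 |cf|40|35|9c|23|40|40|9c|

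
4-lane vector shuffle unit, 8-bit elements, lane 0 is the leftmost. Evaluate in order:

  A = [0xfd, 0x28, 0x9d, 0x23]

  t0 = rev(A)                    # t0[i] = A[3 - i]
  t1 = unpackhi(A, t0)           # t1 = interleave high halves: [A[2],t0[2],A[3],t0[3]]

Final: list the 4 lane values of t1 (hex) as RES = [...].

RES = [ 0x9d  0x28  0x23  0xfd ]

  t0: 23 9d 28 fd
  t1: 9d 28 23 fd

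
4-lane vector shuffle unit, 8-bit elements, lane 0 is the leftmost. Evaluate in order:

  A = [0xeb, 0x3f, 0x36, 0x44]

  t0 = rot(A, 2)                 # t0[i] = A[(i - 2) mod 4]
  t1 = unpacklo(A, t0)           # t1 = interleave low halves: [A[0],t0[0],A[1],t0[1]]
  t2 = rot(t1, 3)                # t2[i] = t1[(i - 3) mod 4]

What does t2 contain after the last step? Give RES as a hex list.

→ t0 |36|44|eb|3f|
→ t1 |eb|36|3f|44|
→ t2 |36|3f|44|eb|

RES = [ 0x36  0x3f  0x44  0xeb ]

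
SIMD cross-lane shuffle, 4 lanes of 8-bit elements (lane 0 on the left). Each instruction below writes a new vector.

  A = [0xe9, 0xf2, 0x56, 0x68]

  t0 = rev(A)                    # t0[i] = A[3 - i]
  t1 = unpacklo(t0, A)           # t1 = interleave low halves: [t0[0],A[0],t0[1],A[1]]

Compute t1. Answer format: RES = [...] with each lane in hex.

RES = [ 0x68  0xe9  0x56  0xf2 ]

  t0: 68 56 f2 e9
  t1: 68 e9 56 f2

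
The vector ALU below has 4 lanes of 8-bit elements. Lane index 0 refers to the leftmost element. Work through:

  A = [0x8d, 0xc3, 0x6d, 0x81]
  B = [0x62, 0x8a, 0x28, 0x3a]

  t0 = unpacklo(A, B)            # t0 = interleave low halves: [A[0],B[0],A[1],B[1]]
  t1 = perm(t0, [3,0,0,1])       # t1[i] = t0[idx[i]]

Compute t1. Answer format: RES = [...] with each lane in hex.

t0 = [0x8d, 0x62, 0xc3, 0x8a]
t1 = [0x8a, 0x8d, 0x8d, 0x62]

RES = [0x8a, 0x8d, 0x8d, 0x62]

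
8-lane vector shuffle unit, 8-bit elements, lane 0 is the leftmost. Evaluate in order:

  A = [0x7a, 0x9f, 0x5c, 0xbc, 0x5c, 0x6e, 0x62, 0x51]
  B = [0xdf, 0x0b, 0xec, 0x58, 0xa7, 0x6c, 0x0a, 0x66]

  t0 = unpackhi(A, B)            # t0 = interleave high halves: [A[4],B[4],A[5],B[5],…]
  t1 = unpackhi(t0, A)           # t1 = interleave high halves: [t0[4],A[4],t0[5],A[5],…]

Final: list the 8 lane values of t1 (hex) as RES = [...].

RES = [ 0x62  0x5c  0x0a  0x6e  0x51  0x62  0x66  0x51 ]

  t0: 5c a7 6e 6c 62 0a 51 66
  t1: 62 5c 0a 6e 51 62 66 51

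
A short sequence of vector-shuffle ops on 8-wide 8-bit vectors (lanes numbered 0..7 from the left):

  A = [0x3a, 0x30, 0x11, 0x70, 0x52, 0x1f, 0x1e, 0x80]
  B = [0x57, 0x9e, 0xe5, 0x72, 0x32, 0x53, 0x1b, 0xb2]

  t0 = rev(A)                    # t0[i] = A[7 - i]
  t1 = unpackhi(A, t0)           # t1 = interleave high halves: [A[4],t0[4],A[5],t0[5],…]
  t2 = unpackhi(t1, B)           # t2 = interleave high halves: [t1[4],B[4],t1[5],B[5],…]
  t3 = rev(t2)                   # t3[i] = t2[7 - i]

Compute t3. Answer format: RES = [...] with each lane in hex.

RES = [ 0xb2  0x3a  0x1b  0x80  0x53  0x30  0x32  0x1e ]

  t0: 80 1e 1f 52 70 11 30 3a
  t1: 52 70 1f 11 1e 30 80 3a
  t2: 1e 32 30 53 80 1b 3a b2
  t3: b2 3a 1b 80 53 30 32 1e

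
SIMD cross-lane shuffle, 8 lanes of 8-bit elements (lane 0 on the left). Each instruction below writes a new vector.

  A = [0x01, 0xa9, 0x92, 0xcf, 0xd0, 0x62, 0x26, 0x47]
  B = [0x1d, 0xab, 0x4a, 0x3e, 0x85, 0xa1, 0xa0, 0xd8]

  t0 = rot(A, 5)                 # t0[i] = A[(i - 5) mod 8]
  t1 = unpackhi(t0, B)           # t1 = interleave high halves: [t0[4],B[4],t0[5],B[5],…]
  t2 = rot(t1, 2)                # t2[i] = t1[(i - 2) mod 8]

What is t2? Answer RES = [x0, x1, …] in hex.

RES = [ 0x92  0xd8  0x47  0x85  0x01  0xa1  0xa9  0xa0 ]

→ t0 |cf|d0|62|26|47|01|a9|92|
→ t1 |47|85|01|a1|a9|a0|92|d8|
→ t2 |92|d8|47|85|01|a1|a9|a0|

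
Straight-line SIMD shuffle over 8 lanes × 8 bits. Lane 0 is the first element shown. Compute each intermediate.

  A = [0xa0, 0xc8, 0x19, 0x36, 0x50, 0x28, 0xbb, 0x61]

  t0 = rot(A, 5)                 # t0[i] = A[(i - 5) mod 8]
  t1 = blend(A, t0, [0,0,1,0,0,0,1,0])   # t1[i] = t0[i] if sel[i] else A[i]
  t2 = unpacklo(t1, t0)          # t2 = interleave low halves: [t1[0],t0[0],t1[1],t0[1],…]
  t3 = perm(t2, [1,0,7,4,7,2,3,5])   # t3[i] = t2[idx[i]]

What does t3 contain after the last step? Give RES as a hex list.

→ t0 |36|50|28|bb|61|a0|c8|19|
→ t1 |a0|c8|28|36|50|28|c8|61|
→ t2 |a0|36|c8|50|28|28|36|bb|
→ t3 |36|a0|bb|28|bb|c8|50|28|

RES = [0x36, 0xa0, 0xbb, 0x28, 0xbb, 0xc8, 0x50, 0x28]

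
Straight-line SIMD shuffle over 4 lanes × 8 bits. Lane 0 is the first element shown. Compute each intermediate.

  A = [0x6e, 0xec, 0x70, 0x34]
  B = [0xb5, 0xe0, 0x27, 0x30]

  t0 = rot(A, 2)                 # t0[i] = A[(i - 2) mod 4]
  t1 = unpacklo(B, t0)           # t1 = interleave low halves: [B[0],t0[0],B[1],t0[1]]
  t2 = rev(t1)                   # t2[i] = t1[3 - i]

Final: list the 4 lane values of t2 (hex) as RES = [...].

RES = [ 0x34  0xe0  0x70  0xb5 ]

  t0: 70 34 6e ec
  t1: b5 70 e0 34
  t2: 34 e0 70 b5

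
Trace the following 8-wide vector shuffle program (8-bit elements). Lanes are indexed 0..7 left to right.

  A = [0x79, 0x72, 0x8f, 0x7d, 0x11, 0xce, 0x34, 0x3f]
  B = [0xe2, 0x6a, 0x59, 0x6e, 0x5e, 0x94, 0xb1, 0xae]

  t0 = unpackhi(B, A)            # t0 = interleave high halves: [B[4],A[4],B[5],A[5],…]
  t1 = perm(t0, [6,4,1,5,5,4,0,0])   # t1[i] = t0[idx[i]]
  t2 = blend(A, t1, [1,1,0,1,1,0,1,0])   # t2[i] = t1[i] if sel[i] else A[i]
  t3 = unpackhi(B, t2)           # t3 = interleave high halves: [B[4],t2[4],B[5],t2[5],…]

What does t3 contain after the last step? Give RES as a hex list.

RES = [0x5e, 0x34, 0x94, 0xce, 0xb1, 0x5e, 0xae, 0x3f]

→ t0 |5e|11|94|ce|b1|34|ae|3f|
→ t1 |ae|b1|11|34|34|b1|5e|5e|
→ t2 |ae|b1|8f|34|34|ce|5e|3f|
→ t3 |5e|34|94|ce|b1|5e|ae|3f|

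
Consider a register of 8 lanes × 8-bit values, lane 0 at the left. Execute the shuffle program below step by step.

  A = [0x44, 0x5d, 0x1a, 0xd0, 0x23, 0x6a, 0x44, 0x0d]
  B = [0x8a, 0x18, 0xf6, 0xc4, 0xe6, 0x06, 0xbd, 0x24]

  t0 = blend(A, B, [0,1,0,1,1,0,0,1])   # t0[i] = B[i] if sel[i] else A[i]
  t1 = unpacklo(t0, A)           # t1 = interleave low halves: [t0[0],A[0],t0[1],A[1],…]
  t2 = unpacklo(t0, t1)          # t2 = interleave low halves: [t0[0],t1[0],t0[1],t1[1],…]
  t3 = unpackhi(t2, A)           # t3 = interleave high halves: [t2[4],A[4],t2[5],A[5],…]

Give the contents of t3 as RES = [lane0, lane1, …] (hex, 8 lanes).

RES = [ 0x1a  0x23  0x18  0x6a  0xc4  0x44  0x5d  0x0d ]

t0 = [0x44, 0x18, 0x1a, 0xc4, 0xe6, 0x6a, 0x44, 0x24]
t1 = [0x44, 0x44, 0x18, 0x5d, 0x1a, 0x1a, 0xc4, 0xd0]
t2 = [0x44, 0x44, 0x18, 0x44, 0x1a, 0x18, 0xc4, 0x5d]
t3 = [0x1a, 0x23, 0x18, 0x6a, 0xc4, 0x44, 0x5d, 0x0d]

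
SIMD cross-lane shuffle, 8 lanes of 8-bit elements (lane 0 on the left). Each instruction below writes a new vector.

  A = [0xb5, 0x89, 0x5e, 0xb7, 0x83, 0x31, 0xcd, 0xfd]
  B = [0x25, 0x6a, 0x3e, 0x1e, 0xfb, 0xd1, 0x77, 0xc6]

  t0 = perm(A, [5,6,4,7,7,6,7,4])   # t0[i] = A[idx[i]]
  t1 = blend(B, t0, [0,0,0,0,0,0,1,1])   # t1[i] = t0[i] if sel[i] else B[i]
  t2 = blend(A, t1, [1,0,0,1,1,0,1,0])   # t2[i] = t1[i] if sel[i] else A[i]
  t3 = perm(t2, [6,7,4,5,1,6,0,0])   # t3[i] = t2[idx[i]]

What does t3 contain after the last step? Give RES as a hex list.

→ t0 |31|cd|83|fd|fd|cd|fd|83|
→ t1 |25|6a|3e|1e|fb|d1|fd|83|
→ t2 |25|89|5e|1e|fb|31|fd|fd|
→ t3 |fd|fd|fb|31|89|fd|25|25|

RES = [ 0xfd  0xfd  0xfb  0x31  0x89  0xfd  0x25  0x25 ]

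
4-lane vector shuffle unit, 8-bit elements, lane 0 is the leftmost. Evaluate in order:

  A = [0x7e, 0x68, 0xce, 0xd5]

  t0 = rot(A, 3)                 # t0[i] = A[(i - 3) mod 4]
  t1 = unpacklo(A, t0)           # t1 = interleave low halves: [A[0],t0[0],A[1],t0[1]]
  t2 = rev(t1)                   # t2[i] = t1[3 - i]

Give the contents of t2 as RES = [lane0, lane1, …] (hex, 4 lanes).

RES = [ 0xce  0x68  0x68  0x7e ]

  t0: 68 ce d5 7e
  t1: 7e 68 68 ce
  t2: ce 68 68 7e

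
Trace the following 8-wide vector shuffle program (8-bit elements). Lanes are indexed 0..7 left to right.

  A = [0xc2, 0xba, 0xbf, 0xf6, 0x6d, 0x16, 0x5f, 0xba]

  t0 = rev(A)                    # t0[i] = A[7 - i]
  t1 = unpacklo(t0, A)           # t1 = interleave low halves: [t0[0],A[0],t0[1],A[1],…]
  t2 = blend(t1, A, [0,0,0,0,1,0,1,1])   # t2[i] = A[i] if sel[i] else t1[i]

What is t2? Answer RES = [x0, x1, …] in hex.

→ t0 |ba|5f|16|6d|f6|bf|ba|c2|
→ t1 |ba|c2|5f|ba|16|bf|6d|f6|
→ t2 |ba|c2|5f|ba|6d|bf|5f|ba|

RES = [0xba, 0xc2, 0x5f, 0xba, 0x6d, 0xbf, 0x5f, 0xba]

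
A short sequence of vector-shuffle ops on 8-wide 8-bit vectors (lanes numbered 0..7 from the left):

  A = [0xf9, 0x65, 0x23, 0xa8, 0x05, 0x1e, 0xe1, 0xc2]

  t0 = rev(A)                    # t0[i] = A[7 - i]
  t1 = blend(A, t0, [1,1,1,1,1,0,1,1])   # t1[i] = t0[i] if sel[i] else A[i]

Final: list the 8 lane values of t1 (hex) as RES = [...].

t0 = [0xc2, 0xe1, 0x1e, 0x05, 0xa8, 0x23, 0x65, 0xf9]
t1 = [0xc2, 0xe1, 0x1e, 0x05, 0xa8, 0x1e, 0x65, 0xf9]

RES = [ 0xc2  0xe1  0x1e  0x05  0xa8  0x1e  0x65  0xf9 ]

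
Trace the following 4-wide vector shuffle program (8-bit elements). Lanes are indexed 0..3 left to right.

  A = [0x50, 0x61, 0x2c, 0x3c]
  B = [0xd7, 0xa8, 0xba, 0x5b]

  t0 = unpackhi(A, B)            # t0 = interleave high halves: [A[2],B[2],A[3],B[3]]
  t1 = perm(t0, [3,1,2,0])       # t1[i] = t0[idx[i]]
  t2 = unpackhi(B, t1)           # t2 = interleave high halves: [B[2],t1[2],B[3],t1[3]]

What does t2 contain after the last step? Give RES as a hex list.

RES = [0xba, 0x3c, 0x5b, 0x2c]

t0 = [0x2c, 0xba, 0x3c, 0x5b]
t1 = [0x5b, 0xba, 0x3c, 0x2c]
t2 = [0xba, 0x3c, 0x5b, 0x2c]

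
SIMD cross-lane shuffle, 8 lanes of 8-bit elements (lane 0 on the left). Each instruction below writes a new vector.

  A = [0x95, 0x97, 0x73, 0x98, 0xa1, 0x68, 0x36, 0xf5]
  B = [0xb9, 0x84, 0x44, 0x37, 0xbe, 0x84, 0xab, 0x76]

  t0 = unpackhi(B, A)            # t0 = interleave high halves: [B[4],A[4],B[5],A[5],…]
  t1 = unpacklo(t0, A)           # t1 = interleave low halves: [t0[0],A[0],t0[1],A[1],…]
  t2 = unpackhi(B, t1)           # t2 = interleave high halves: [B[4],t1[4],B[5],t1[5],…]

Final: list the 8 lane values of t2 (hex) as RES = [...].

→ t0 |be|a1|84|68|ab|36|76|f5|
→ t1 |be|95|a1|97|84|73|68|98|
→ t2 |be|84|84|73|ab|68|76|98|

RES = [0xbe, 0x84, 0x84, 0x73, 0xab, 0x68, 0x76, 0x98]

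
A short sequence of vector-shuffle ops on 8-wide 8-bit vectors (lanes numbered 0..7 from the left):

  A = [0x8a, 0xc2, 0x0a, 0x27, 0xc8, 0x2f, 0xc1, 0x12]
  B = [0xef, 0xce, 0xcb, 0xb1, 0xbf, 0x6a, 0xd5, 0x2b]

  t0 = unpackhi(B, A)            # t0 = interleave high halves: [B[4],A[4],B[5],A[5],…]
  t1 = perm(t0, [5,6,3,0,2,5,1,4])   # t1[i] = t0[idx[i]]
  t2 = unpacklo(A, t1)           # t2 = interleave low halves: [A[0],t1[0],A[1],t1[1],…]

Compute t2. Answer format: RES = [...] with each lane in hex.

RES = [ 0x8a  0xc1  0xc2  0x2b  0x0a  0x2f  0x27  0xbf ]

  t0: bf c8 6a 2f d5 c1 2b 12
  t1: c1 2b 2f bf 6a c1 c8 d5
  t2: 8a c1 c2 2b 0a 2f 27 bf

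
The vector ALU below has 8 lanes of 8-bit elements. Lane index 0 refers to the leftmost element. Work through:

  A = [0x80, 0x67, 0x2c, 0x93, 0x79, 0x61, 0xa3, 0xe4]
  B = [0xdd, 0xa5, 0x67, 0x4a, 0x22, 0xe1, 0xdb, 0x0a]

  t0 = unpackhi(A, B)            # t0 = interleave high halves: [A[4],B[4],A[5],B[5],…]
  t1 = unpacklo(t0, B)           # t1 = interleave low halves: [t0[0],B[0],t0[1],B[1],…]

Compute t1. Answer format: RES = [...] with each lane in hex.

RES = [ 0x79  0xdd  0x22  0xa5  0x61  0x67  0xe1  0x4a ]

  t0: 79 22 61 e1 a3 db e4 0a
  t1: 79 dd 22 a5 61 67 e1 4a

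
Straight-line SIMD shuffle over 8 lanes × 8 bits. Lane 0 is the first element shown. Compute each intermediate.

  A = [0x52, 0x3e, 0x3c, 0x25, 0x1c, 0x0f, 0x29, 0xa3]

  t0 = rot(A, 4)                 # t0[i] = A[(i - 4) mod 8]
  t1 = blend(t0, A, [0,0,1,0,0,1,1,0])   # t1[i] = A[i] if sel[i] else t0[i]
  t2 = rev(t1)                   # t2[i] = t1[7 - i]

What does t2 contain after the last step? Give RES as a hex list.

RES = [0x25, 0x29, 0x0f, 0x52, 0xa3, 0x3c, 0x0f, 0x1c]

t0 = [0x1c, 0x0f, 0x29, 0xa3, 0x52, 0x3e, 0x3c, 0x25]
t1 = [0x1c, 0x0f, 0x3c, 0xa3, 0x52, 0x0f, 0x29, 0x25]
t2 = [0x25, 0x29, 0x0f, 0x52, 0xa3, 0x3c, 0x0f, 0x1c]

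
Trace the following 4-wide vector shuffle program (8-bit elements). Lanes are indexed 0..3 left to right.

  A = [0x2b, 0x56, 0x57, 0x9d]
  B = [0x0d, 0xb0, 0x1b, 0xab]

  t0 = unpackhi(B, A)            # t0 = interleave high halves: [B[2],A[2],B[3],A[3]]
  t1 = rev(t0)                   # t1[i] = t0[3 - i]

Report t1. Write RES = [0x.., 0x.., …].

RES = [ 0x9d  0xab  0x57  0x1b ]

  t0: 1b 57 ab 9d
  t1: 9d ab 57 1b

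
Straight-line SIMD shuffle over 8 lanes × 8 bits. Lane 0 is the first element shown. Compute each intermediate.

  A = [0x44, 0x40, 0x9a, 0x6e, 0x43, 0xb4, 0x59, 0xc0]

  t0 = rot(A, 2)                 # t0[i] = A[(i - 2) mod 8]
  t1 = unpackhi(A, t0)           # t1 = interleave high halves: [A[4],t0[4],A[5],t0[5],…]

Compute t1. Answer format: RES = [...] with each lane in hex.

  t0: 59 c0 44 40 9a 6e 43 b4
  t1: 43 9a b4 6e 59 43 c0 b4

RES = [0x43, 0x9a, 0xb4, 0x6e, 0x59, 0x43, 0xc0, 0xb4]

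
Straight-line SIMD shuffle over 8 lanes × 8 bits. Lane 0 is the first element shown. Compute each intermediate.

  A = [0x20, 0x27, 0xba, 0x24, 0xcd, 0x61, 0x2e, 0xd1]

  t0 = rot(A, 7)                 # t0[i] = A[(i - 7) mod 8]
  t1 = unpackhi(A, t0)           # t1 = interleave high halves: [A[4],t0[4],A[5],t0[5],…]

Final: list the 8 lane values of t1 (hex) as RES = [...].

  t0: 27 ba 24 cd 61 2e d1 20
  t1: cd 61 61 2e 2e d1 d1 20

RES = [ 0xcd  0x61  0x61  0x2e  0x2e  0xd1  0xd1  0x20 ]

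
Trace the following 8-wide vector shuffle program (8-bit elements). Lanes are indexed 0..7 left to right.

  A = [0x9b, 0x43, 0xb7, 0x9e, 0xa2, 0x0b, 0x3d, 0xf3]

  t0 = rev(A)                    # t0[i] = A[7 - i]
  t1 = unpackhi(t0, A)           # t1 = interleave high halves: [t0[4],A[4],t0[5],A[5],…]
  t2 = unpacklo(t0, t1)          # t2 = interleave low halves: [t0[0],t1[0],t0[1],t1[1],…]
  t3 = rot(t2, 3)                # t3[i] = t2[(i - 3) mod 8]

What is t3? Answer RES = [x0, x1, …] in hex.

RES = [0xb7, 0xa2, 0x0b, 0xf3, 0x9e, 0x3d, 0xa2, 0x0b]

→ t0 |f3|3d|0b|a2|9e|b7|43|9b|
→ t1 |9e|a2|b7|0b|43|3d|9b|f3|
→ t2 |f3|9e|3d|a2|0b|b7|a2|0b|
→ t3 |b7|a2|0b|f3|9e|3d|a2|0b|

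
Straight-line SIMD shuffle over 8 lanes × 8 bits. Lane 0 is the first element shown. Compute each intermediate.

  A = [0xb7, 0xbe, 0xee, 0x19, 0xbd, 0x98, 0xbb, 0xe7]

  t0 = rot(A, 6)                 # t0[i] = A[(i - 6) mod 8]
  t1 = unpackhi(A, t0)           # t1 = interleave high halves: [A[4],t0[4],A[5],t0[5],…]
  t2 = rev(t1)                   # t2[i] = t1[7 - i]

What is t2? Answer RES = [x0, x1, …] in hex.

→ t0 |ee|19|bd|98|bb|e7|b7|be|
→ t1 |bd|bb|98|e7|bb|b7|e7|be|
→ t2 |be|e7|b7|bb|e7|98|bb|bd|

RES = [0xbe, 0xe7, 0xb7, 0xbb, 0xe7, 0x98, 0xbb, 0xbd]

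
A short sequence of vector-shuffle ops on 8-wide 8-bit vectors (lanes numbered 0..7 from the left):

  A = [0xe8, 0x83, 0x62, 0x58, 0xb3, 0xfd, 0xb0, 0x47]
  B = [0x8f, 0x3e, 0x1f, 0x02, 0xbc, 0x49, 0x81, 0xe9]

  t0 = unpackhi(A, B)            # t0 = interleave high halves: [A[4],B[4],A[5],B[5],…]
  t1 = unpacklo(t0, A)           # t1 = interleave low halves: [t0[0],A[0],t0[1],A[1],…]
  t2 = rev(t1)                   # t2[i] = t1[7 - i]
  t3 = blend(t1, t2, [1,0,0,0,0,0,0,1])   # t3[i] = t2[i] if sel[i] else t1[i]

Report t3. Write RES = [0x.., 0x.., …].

→ t0 |b3|bc|fd|49|b0|81|47|e9|
→ t1 |b3|e8|bc|83|fd|62|49|58|
→ t2 |58|49|62|fd|83|bc|e8|b3|
→ t3 |58|e8|bc|83|fd|62|49|b3|

RES = [ 0x58  0xe8  0xbc  0x83  0xfd  0x62  0x49  0xb3 ]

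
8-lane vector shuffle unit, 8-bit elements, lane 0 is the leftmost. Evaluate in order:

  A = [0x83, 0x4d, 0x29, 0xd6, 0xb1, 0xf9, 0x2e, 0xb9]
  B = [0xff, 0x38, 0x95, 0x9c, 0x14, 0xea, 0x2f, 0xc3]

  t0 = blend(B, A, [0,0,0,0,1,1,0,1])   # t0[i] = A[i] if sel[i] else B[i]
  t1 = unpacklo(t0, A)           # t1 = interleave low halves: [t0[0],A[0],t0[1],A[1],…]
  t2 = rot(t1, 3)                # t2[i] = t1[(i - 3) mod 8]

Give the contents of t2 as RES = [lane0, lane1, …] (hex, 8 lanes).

RES = [ 0x29  0x9c  0xd6  0xff  0x83  0x38  0x4d  0x95 ]

  t0: ff 38 95 9c b1 f9 2f b9
  t1: ff 83 38 4d 95 29 9c d6
  t2: 29 9c d6 ff 83 38 4d 95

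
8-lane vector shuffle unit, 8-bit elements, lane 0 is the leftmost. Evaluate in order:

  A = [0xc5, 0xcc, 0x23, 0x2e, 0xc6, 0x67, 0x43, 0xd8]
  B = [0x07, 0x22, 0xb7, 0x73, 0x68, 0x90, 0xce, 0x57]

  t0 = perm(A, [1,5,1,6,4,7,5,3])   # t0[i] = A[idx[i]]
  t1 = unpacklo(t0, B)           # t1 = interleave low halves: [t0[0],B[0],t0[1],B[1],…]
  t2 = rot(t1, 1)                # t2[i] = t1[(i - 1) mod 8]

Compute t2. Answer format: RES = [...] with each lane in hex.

t0 = [0xcc, 0x67, 0xcc, 0x43, 0xc6, 0xd8, 0x67, 0x2e]
t1 = [0xcc, 0x07, 0x67, 0x22, 0xcc, 0xb7, 0x43, 0x73]
t2 = [0x73, 0xcc, 0x07, 0x67, 0x22, 0xcc, 0xb7, 0x43]

RES = [0x73, 0xcc, 0x07, 0x67, 0x22, 0xcc, 0xb7, 0x43]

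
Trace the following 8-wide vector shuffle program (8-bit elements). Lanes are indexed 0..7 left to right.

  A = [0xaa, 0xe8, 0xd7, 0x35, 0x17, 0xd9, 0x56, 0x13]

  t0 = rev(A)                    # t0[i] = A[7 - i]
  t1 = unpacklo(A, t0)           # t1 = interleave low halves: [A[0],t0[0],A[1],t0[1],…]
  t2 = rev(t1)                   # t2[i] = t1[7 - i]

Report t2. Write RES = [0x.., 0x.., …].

RES = [ 0x17  0x35  0xd9  0xd7  0x56  0xe8  0x13  0xaa ]

→ t0 |13|56|d9|17|35|d7|e8|aa|
→ t1 |aa|13|e8|56|d7|d9|35|17|
→ t2 |17|35|d9|d7|56|e8|13|aa|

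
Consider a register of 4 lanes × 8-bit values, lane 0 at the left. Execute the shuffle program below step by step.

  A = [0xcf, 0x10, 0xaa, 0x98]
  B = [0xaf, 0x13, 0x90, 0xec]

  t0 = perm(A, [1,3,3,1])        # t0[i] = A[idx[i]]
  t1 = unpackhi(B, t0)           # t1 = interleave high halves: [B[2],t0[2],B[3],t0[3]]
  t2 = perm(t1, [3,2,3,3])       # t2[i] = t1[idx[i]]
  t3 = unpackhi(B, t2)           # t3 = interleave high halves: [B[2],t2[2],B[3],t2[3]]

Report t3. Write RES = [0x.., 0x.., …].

RES = [ 0x90  0x10  0xec  0x10 ]

  t0: 10 98 98 10
  t1: 90 98 ec 10
  t2: 10 ec 10 10
  t3: 90 10 ec 10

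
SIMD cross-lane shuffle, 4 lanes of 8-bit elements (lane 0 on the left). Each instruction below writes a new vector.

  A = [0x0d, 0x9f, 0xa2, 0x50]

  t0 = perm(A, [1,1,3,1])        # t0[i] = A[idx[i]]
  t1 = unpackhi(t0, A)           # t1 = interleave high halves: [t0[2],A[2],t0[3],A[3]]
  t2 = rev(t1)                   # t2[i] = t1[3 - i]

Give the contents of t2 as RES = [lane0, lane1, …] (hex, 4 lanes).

  t0: 9f 9f 50 9f
  t1: 50 a2 9f 50
  t2: 50 9f a2 50

RES = [0x50, 0x9f, 0xa2, 0x50]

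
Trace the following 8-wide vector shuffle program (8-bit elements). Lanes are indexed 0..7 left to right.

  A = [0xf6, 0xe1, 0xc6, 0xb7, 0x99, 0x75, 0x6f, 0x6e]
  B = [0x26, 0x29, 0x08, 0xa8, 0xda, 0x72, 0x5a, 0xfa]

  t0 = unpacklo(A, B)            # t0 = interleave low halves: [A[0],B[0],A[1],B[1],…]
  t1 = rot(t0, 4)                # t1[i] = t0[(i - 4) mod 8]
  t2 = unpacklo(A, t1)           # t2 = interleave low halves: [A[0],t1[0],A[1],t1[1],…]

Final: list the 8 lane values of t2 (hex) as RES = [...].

RES = [0xf6, 0xc6, 0xe1, 0x08, 0xc6, 0xb7, 0xb7, 0xa8]

→ t0 |f6|26|e1|29|c6|08|b7|a8|
→ t1 |c6|08|b7|a8|f6|26|e1|29|
→ t2 |f6|c6|e1|08|c6|b7|b7|a8|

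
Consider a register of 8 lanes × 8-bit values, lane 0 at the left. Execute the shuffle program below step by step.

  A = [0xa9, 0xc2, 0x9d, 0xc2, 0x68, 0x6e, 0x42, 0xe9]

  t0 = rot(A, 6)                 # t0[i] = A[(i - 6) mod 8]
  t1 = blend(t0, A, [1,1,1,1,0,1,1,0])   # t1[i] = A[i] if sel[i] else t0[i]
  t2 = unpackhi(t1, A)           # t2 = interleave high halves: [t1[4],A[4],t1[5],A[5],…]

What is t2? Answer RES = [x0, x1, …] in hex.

  t0: 9d c2 68 6e 42 e9 a9 c2
  t1: a9 c2 9d c2 42 6e 42 c2
  t2: 42 68 6e 6e 42 42 c2 e9

RES = [ 0x42  0x68  0x6e  0x6e  0x42  0x42  0xc2  0xe9 ]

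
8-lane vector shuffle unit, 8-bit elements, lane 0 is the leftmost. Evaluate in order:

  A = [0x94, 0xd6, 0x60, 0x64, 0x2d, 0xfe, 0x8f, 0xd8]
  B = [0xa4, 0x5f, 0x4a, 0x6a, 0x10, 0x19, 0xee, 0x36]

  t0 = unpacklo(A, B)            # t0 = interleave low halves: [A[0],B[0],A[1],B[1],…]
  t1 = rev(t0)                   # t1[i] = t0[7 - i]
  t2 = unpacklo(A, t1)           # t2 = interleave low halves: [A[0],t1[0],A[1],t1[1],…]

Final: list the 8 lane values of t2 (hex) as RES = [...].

  t0: 94 a4 d6 5f 60 4a 64 6a
  t1: 6a 64 4a 60 5f d6 a4 94
  t2: 94 6a d6 64 60 4a 64 60

RES = [ 0x94  0x6a  0xd6  0x64  0x60  0x4a  0x64  0x60 ]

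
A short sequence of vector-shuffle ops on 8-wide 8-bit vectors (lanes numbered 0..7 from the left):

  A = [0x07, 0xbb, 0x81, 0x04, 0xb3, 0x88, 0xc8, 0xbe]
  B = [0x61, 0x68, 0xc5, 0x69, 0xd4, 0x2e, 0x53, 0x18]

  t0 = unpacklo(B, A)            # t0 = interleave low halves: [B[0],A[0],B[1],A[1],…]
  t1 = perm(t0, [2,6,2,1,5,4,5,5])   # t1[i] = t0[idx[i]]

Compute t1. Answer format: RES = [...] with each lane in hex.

RES = [ 0x68  0x69  0x68  0x07  0x81  0xc5  0x81  0x81 ]

→ t0 |61|07|68|bb|c5|81|69|04|
→ t1 |68|69|68|07|81|c5|81|81|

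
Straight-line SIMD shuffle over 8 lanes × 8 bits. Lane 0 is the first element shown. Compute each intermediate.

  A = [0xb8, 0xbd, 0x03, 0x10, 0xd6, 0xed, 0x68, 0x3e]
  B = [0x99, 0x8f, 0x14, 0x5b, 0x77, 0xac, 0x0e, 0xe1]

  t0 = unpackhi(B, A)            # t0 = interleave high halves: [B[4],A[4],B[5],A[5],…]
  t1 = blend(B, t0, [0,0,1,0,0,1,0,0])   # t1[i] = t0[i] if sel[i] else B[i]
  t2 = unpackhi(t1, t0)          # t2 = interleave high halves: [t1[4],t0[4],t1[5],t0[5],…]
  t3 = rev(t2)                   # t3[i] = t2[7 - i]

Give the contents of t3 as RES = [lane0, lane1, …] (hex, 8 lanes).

RES = [ 0x3e  0xe1  0xe1  0x0e  0x68  0x68  0x0e  0x77 ]

  t0: 77 d6 ac ed 0e 68 e1 3e
  t1: 99 8f ac 5b 77 68 0e e1
  t2: 77 0e 68 68 0e e1 e1 3e
  t3: 3e e1 e1 0e 68 68 0e 77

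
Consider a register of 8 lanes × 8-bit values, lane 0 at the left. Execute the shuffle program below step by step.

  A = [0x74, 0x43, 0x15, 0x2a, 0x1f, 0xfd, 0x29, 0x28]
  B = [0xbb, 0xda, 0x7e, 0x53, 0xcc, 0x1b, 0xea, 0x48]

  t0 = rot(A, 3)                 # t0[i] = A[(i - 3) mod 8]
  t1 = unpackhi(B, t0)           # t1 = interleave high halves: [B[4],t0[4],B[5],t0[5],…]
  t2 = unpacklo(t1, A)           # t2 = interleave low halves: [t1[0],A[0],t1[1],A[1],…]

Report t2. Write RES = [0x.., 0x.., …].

RES = [ 0xcc  0x74  0x43  0x43  0x1b  0x15  0x15  0x2a ]

t0 = [0xfd, 0x29, 0x28, 0x74, 0x43, 0x15, 0x2a, 0x1f]
t1 = [0xcc, 0x43, 0x1b, 0x15, 0xea, 0x2a, 0x48, 0x1f]
t2 = [0xcc, 0x74, 0x43, 0x43, 0x1b, 0x15, 0x15, 0x2a]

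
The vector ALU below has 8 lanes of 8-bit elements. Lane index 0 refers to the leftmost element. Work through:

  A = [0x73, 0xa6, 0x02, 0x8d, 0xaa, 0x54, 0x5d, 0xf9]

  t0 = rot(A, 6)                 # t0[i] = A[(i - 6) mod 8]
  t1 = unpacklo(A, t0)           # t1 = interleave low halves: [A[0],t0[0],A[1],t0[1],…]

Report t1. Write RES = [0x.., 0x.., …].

  t0: 02 8d aa 54 5d f9 73 a6
  t1: 73 02 a6 8d 02 aa 8d 54

RES = [ 0x73  0x02  0xa6  0x8d  0x02  0xaa  0x8d  0x54 ]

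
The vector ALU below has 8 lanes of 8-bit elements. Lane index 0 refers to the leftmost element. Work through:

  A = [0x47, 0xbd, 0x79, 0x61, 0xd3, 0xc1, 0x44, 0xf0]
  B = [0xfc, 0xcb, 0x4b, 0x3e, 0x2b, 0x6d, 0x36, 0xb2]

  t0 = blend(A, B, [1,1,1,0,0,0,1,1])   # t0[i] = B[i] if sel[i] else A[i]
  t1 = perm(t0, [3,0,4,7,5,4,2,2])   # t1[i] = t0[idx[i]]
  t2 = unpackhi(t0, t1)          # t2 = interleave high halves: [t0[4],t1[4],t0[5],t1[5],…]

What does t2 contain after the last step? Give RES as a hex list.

RES = [ 0xd3  0xc1  0xc1  0xd3  0x36  0x4b  0xb2  0x4b ]

  t0: fc cb 4b 61 d3 c1 36 b2
  t1: 61 fc d3 b2 c1 d3 4b 4b
  t2: d3 c1 c1 d3 36 4b b2 4b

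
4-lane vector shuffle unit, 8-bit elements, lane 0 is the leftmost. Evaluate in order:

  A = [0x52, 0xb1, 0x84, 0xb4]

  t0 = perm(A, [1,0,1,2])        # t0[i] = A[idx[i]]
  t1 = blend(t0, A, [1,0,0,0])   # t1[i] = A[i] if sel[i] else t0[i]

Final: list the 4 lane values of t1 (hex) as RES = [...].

RES = [ 0x52  0x52  0xb1  0x84 ]

  t0: b1 52 b1 84
  t1: 52 52 b1 84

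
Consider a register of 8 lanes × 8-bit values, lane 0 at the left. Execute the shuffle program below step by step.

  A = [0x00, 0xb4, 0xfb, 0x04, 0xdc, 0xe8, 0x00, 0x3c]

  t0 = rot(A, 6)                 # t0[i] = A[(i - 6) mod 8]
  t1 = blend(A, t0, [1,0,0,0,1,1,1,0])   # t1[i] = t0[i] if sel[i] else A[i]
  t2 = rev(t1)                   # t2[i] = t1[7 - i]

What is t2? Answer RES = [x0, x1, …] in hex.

  t0: fb 04 dc e8 00 3c 00 b4
  t1: fb b4 fb 04 00 3c 00 3c
  t2: 3c 00 3c 00 04 fb b4 fb

RES = [0x3c, 0x00, 0x3c, 0x00, 0x04, 0xfb, 0xb4, 0xfb]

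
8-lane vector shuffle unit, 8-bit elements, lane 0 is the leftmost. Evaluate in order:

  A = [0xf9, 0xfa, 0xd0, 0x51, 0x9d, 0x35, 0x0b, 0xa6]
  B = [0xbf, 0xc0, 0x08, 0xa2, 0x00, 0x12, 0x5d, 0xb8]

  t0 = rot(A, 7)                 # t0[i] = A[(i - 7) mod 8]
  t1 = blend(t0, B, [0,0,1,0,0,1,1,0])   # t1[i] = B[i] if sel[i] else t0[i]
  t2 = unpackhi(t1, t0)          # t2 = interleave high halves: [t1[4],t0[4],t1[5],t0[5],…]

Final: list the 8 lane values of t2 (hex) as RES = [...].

RES = [ 0x35  0x35  0x12  0x0b  0x5d  0xa6  0xf9  0xf9 ]

t0 = [0xfa, 0xd0, 0x51, 0x9d, 0x35, 0x0b, 0xa6, 0xf9]
t1 = [0xfa, 0xd0, 0x08, 0x9d, 0x35, 0x12, 0x5d, 0xf9]
t2 = [0x35, 0x35, 0x12, 0x0b, 0x5d, 0xa6, 0xf9, 0xf9]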